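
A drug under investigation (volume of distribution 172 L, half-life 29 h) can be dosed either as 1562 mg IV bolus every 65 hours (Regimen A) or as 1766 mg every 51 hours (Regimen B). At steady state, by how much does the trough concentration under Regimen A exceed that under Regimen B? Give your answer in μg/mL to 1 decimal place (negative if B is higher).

-1.9 μg/mL

Regimen A: f = (1/2)^(65/29) ≈ 0.2115; Cmin,ss = (1562/172)·f/(1−f) ≈ 2.436 μg/mL.
Regimen B: f = (1/2)^(51/29) ≈ 0.2955; Cmin,ss = (1766/172)·f/(1−f) ≈ 4.307 μg/mL.
Difference ≈ 2.436 − 4.307 ≈ -1.871 μg/mL.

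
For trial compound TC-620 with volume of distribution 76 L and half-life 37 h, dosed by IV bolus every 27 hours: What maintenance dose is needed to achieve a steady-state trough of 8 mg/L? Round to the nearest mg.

400 mg

τ/t½ = 27/37 ≈ 0.72973, so f = (1/2)^(27/37) ≈ 0.603017.
Cmin,ss = (D/Vd)·f/(1−f), so D = Cmin,ss·Vd·(1−f)/f.
D = 8 × 76 × (1−f)/f ≈ 8 × 76 × 0.65833 ≈ 400.26 mg.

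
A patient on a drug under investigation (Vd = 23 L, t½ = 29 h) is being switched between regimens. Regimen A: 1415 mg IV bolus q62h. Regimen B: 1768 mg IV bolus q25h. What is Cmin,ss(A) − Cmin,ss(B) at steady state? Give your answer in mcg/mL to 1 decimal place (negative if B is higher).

-75.9 mcg/mL

Regimen A: f = (1/2)^(62/29) ≈ 0.2272; Cmin,ss = (1415/23)·f/(1−f) ≈ 18.087 mcg/mL.
Regimen B: f = (1/2)^(25/29) ≈ 0.5502; Cmin,ss = (1768/23)·f/(1−f) ≈ 94.028 mcg/mL.
Difference ≈ 18.087 − 94.028 ≈ -75.941 mcg/mL.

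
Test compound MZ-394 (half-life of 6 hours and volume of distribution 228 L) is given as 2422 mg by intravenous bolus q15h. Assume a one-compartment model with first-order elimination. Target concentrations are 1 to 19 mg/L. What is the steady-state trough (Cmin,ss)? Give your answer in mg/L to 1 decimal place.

τ/t½ = 15/6 ≈ 2.5, so fraction remaining f = (1/2)^(15/6) ≈ 0.1768.
Accumulation ratio R = 1/(1 − f) ≈ 1/0.8232 ≈ 1.2148.
Single-dose peak C₀ = D/Vd = 2422/228 ≈ 10.623 mg/L.
Steady-state peak Cmax,ss = C₀·R ≈ 10.623 × 1.2148 ≈ 12.905 mg/L.
Steady-state trough Cmin,ss = Cmax,ss·f ≈ 12.905 × 0.1768 ≈ 2.282 mg/L.
Trough 2.3 mg/L vs MEC 1 mg/L: adequate.

2.3 mg/L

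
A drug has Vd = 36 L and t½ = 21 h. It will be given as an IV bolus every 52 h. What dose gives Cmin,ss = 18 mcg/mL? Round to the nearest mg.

τ/t½ = 52/21 ≈ 2.4762, so f = (1/2)^(52/21) ≈ 0.179718.
Cmin,ss = (D/Vd)·f/(1−f), so D = Cmin,ss·Vd·(1−f)/f.
D = 18 × 36 × (1−f)/f ≈ 18 × 36 × 4.56427 ≈ 2957.65 mg.

2958 mg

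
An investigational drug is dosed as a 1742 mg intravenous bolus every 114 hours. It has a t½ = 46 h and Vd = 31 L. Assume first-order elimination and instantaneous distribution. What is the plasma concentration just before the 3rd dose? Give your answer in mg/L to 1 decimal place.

f = (1/2)^(τ/t½) = (1/2)^(114/46) ≈ 0.1795.
C₀ = D/Vd = 1742/31 ≈ 56.194 mg/L.
Before the 3rd dose, 2 doses have been given. Superposition: Cmin = C₀·(f + f²).
≈ 56.194 × (0.1795 + 0.0322) ≈ 56.194 × 0.2117 ≈ 11.896 mg/L.

11.9 mg/L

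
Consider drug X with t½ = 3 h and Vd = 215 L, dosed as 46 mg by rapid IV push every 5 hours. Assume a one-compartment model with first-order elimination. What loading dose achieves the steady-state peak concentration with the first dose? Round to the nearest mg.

f = (1/2)^(5/3) ≈ 0.314980; accumulation ratio R = 1/(1−f) ≈ 1.45981.
Loading dose to hit Cmax,ss on first dose: D_load = D_maint·R ≈ 46 × 1.45981 ≈ 67.15 mg.

67 mg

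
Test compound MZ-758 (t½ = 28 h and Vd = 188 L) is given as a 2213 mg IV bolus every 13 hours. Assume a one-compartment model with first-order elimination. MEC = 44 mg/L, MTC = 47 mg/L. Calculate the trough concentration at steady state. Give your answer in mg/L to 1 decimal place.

31.0 mg/L

Over one 13-h interval, 13/28 ≈ 0.46429 half-lives elapse, leaving f ≈ 0.7248 of each dose.
Each bolus raises the concentration by D/Vd = 2213/188 ≈ 11.771 mg/L.
Steady-state trough Cmin,ss = C₀·f/(1−f) ≈ 11.771 × 0.7248/0.2752 ≈ 31.002 mg/L.
Trough 31.0 mg/L vs MEC 44 mg/L: subtherapeutic.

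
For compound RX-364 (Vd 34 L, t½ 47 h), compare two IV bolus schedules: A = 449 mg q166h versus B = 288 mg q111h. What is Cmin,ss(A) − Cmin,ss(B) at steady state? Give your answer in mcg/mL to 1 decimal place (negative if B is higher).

Regimen A: f = (1/2)^(166/47) ≈ 0.0865; Cmin,ss = (449/34)·f/(1−f) ≈ 1.250 mcg/mL.
Regimen B: f = (1/2)^(111/47) ≈ 0.1946; Cmin,ss = (288/34)·f/(1−f) ≈ 2.047 mcg/mL.
Difference ≈ 1.250 − 2.047 ≈ -0.797 mcg/mL.

-0.8 mcg/mL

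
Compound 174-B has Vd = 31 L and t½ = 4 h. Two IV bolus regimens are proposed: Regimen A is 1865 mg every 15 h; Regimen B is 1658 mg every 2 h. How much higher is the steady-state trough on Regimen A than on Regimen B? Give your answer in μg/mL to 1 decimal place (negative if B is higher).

-124.3 μg/mL

Regimen A: f = (1/2)^(15/4) ≈ 0.0743; Cmin,ss = (1865/31)·f/(1−f) ≈ 4.829 μg/mL.
Regimen B: f = (1/2)^(2/4) ≈ 0.7071; Cmin,ss = (1658/31)·f/(1−f) ≈ 129.117 μg/mL.
Difference ≈ 4.829 − 129.117 ≈ -124.288 μg/mL.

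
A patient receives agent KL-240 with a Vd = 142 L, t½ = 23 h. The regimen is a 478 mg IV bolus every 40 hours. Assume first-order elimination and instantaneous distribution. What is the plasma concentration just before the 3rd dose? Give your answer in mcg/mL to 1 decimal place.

f = (1/2)^(τ/t½) = (1/2)^(40/23) ≈ 0.2996.
C₀ = D/Vd = 478/142 ≈ 3.366 mcg/mL.
Before the 3rd dose, 2 doses have been given. Superposition: Cmin = C₀·(f + f²).
≈ 3.366 × (0.2996 + 0.0898) ≈ 3.366 × 0.3894 ≈ 1.311 mcg/mL.

1.3 mcg/mL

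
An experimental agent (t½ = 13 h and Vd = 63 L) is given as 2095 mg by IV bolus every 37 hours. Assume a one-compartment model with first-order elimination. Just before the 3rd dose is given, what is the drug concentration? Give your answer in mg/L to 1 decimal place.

f = (1/2)^(τ/t½) = (1/2)^(37/13) ≈ 0.1391.
C₀ = D/Vd = 2095/63 ≈ 33.254 mg/L.
Before the 3rd dose, 2 doses have been given. Superposition: Cmin = C₀·(f + f²).
≈ 33.254 × (0.1391 + 0.0193) ≈ 33.254 × 0.1584 ≈ 5.267 mg/L.

5.3 mg/L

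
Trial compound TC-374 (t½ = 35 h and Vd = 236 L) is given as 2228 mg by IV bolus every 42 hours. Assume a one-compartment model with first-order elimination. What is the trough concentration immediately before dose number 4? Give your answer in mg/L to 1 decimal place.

f = (1/2)^(τ/t½) = (1/2)^(42/35) ≈ 0.4353.
C₀ = D/Vd = 2228/236 ≈ 9.441 mg/L.
Before the 4th dose, 3 doses have been given. Superposition: Cmin = C₀·(f + f² + … + f^3).
≈ 9.441 × (0.4353 + 0.1895 + 0.0825) ≈ 9.441 × 0.7073 ≈ 6.678 mg/L.

6.7 mg/L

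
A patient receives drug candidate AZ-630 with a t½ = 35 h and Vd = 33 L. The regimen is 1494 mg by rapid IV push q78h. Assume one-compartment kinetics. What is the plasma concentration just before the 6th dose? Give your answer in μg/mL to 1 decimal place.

f = (1/2)^(τ/t½) = (1/2)^(78/35) ≈ 0.2134.
C₀ = D/Vd = 1494/33 ≈ 45.273 μg/mL.
Before the 6th dose, 5 doses have been given. Superposition: Cmin = C₀·(f + f² + … + f^5).
≈ 45.273 × (0.2134 + 0.0455 + 0.0097 + 0.0021 + 0.0004) ≈ 45.273 × 0.2711 ≈ 12.274 μg/mL.

12.3 μg/mL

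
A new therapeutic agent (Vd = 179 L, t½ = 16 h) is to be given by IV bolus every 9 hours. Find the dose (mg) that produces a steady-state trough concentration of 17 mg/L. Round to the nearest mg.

1451 mg

τ/t½ = 9/16 ≈ 0.5625, so f = (1/2)^(9/16) ≈ 0.677128.
Cmin,ss = (D/Vd)·f/(1−f), so D = Cmin,ss·Vd·(1−f)/f.
D = 17 × 179 × (1−f)/f ≈ 17 × 179 × 0.47683 ≈ 1450.99 mg.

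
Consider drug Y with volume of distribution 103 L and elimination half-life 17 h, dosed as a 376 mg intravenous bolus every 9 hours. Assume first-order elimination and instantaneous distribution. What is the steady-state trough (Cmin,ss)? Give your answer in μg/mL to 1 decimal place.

8.2 μg/mL

Over one 9-h interval, 9/17 ≈ 0.52941 half-lives elapse, leaving f ≈ 0.6928 of each dose.
At steady state, accumulation factor R = 1/(1 − e^(−kτ)) ≈ 3.2552.
Single-dose peak C₀ = D/Vd = 376/103 ≈ 3.650 μg/mL.
Steady-state peak Cmax,ss = C₀·R ≈ 3.650 × 3.2552 ≈ 11.881 μg/mL.
Steady-state trough Cmin,ss = Cmax,ss·f ≈ 11.881 × 0.6928 ≈ 8.231 μg/mL.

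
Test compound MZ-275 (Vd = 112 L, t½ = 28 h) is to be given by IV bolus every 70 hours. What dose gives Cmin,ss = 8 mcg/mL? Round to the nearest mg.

4173 mg

τ/t½ = 70/28 ≈ 2.5, so f = (1/2)^(70/28) ≈ 0.176777.
Cmin,ss = (D/Vd)·f/(1−f), so D = Cmin,ss·Vd·(1−f)/f.
D = 8 × 112 × (1−f)/f ≈ 8 × 112 × 4.65684 ≈ 4172.53 mg.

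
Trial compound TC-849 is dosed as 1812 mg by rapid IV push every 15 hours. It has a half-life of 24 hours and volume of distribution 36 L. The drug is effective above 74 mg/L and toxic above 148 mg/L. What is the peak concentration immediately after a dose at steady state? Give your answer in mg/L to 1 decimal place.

143.2 mg/L

k = ln2/t½ = ln2/24 ≈ 0.028881 h⁻¹; fraction remaining f = e^(−kτ) = e^(−0.028881×15) ≈ 0.6484.
Accumulation ratio R = 1/(1 − f) ≈ 1/0.3516 ≈ 2.8441.
Single-dose peak C₀ = D/Vd = 1812/36 ≈ 50.333 mg/L.
Steady-state peak Cmax,ss = C₀·R ≈ 50.333 × 2.8441 ≈ 143.152 mg/L.
Peak 143.2 mg/L vs MTC 148 mg/L: below toxic threshold.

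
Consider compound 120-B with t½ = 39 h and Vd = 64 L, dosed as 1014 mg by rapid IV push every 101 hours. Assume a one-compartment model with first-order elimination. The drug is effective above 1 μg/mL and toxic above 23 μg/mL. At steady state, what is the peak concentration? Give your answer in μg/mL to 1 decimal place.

k = ln2/t½ = ln2/39 ≈ 0.017773 h⁻¹; fraction remaining f = e^(−kτ) = e^(−0.017773×101) ≈ 0.1661.
At steady state, accumulation factor R = 1/(1 − e^(−kτ)) ≈ 1.1992.
Single-dose peak C₀ = D/Vd = 1014/64 ≈ 15.844 μg/mL.
Steady-state peak Cmax,ss = C₀·R ≈ 15.844 × 1.1992 ≈ 19.000 μg/mL.
Peak 19.0 μg/mL vs MTC 23 μg/mL: below toxic threshold.

19.0 μg/mL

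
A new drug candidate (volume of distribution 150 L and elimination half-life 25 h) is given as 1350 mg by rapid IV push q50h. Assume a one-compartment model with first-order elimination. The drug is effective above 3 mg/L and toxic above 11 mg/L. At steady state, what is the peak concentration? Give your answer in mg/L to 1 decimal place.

12.0 mg/L

The dosing interval is 2 half-lives, so f = 2^(−2) = 0.25.
Accumulation ratio R = 1/(1 − f) = 1/0.75 = 4/3.
Single-dose peak C₀ = D/Vd = 1350/150 = 9 mg/L.
Steady-state peak Cmax,ss = C₀·R = 9 × 4/3 ≈ 12.000 mg/L.
Peak 12.0 mg/L vs MTC 11 mg/L: exceeds toxic threshold.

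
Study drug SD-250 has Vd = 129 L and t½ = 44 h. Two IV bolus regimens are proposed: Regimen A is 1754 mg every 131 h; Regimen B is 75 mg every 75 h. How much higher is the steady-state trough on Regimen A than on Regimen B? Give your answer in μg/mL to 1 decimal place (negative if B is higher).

1.7 μg/mL

Regimen A: f = (1/2)^(131/44) ≈ 0.1270; Cmin,ss = (1754/129)·f/(1−f) ≈ 1.978 μg/mL.
Regimen B: f = (1/2)^(75/44) ≈ 0.3068; Cmin,ss = (75/129)·f/(1−f) ≈ 0.257 μg/mL.
Difference ≈ 1.978 − 0.257 ≈ 1.721 μg/mL.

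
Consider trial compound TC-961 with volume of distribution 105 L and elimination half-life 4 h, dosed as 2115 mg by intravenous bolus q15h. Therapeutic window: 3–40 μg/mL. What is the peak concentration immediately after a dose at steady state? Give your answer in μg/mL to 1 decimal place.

21.8 μg/mL

τ/t½ = 15/4 ≈ 3.75, so fraction remaining f = (1/2)^(15/4) ≈ 0.0743.
At steady state, accumulation factor R = 1/(1 − e^(−kτ)) ≈ 1.0803.
Single-dose peak C₀ = D/Vd = 2115/105 ≈ 20.143 μg/mL.
Steady-state peak Cmax,ss = C₀·R ≈ 20.143 × 1.0803 ≈ 21.760 μg/mL.
Peak 21.8 μg/mL vs MTC 40 μg/mL: below toxic threshold.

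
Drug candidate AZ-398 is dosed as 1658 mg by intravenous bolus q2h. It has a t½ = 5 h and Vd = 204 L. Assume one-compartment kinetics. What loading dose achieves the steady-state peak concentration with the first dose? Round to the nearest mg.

f = (1/2)^(2/5) ≈ 0.757858; accumulation ratio R = 1/(1−f) ≈ 4.12981.
Loading dose to hit Cmax,ss on first dose: D_load = D_maint·R ≈ 1658 × 4.12981 ≈ 6847.22 mg.

6847 mg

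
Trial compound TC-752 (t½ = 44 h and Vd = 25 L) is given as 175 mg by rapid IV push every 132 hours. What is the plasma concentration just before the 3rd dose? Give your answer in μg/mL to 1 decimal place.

1.0 μg/mL

f = (1/2)^(τ/t½) = (1/2)^(132/44) ≈ 0.1250.
C₀ = D/Vd = 175/25 ≈ 7.000 μg/mL.
Before the 3rd dose, 2 doses have been given. Superposition: Cmin = C₀·(f + f²).
≈ 7.000 × (0.1250 + 0.0156) ≈ 7.000 × 0.1406 ≈ 0.984 μg/mL.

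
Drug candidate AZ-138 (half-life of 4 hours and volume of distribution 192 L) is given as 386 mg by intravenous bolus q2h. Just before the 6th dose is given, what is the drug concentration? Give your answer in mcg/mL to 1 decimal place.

4.0 mcg/mL

f = (1/2)^(τ/t½) = (1/2)^(2/4) ≈ 0.7071.
C₀ = D/Vd = 386/192 ≈ 2.010 mcg/mL.
Before the 6th dose, 5 doses have been given. Superposition: Cmin = C₀·(f + f² + … + f^5).
≈ 2.010 × (0.7071 + 0.5000 + 0.3535 + 0.2500 + 0.1768) ≈ 2.010 × 1.9874 ≈ 3.995 mcg/mL.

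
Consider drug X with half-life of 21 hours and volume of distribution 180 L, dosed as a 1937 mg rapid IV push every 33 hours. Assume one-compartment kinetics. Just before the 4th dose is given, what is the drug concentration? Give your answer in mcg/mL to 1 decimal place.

5.2 mcg/mL

f = (1/2)^(τ/t½) = (1/2)^(33/21) ≈ 0.3365.
C₀ = D/Vd = 1937/180 ≈ 10.761 mcg/mL.
Before the 4th dose, 3 doses have been given. Superposition: Cmin = C₀·(f + f² + … + f^3).
≈ 10.761 × (0.3365 + 0.1132 + 0.0381) ≈ 10.761 × 0.4878 ≈ 5.249 mcg/mL.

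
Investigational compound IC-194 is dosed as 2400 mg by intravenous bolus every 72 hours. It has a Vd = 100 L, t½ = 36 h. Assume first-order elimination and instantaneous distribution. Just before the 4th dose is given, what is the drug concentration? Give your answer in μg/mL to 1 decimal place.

f = (1/2)^(τ/t½) = (1/2)^(72/36) ≈ 0.2500.
C₀ = D/Vd = 2400/100 ≈ 24.000 μg/mL.
Before the 4th dose, 3 doses have been given. Superposition: Cmin = C₀·(f + f² + … + f^3).
≈ 24.000 × (0.2500 + 0.0625 + 0.0156) ≈ 24.000 × 0.3281 ≈ 7.874 μg/mL.

7.9 μg/mL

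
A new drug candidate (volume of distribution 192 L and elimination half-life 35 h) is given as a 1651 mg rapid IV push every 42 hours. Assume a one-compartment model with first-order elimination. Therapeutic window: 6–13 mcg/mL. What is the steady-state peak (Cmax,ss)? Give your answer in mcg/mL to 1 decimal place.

15.2 mcg/mL

τ/t½ = 42/35 ≈ 1.2, so fraction remaining f = (1/2)^(42/35) ≈ 0.4353.
At steady state, accumulation factor R = 1/(1 − e^(−kτ)) ≈ 1.7709.
Each bolus raises the concentration by D/Vd = 1651/192 ≈ 8.599 mcg/mL.
Cmax,ss = C₀/(1 − f) ≈ 8.599/0.5647 ≈ 15.228 mcg/mL.
Peak 15.2 mcg/mL vs MTC 13 mcg/mL: exceeds toxic threshold.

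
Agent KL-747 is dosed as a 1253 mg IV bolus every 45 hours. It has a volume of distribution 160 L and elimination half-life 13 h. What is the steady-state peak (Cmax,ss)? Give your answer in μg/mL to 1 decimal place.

Over one 45-h interval, 45/13 ≈ 3.4615 half-lives elapse, leaving f ≈ 0.0908 of each dose.
Accumulation ratio R = 1/(1 − f) ≈ 1/0.9092 ≈ 1.0999.
Single-dose peak C₀ = D/Vd = 1253/160 ≈ 7.831 μg/mL.
Steady-state peak Cmax,ss = C₀·R ≈ 7.831 × 1.0999 ≈ 8.613 μg/mL.

8.6 μg/mL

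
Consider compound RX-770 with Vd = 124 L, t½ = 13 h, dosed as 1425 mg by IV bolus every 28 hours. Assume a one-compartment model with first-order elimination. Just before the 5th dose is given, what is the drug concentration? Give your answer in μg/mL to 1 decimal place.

f = (1/2)^(τ/t½) = (1/2)^(28/13) ≈ 0.2247.
C₀ = D/Vd = 1425/124 ≈ 11.492 μg/mL.
Before the 5th dose, 4 doses have been given. Superposition: Cmin = C₀·(f + f² + … + f^4).
≈ 11.492 × (0.2247 + 0.0505 + 0.0113 + 0.0025) ≈ 11.492 × 0.2890 ≈ 3.321 μg/mL.

3.3 μg/mL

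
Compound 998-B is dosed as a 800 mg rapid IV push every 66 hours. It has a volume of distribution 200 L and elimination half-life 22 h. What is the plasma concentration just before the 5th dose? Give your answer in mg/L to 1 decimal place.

0.6 mg/L

f = (1/2)^(τ/t½) = (1/2)^(66/22) ≈ 0.1250.
C₀ = D/Vd = 800/200 ≈ 4.000 mg/L.
Before the 5th dose, 4 doses have been given. Superposition: Cmin = C₀·(f + f² + … + f^4).
≈ 4.000 × (0.1250 + 0.0156 + 0.0020 + 0.0002) ≈ 4.000 × 0.1428 ≈ 0.571 mg/L.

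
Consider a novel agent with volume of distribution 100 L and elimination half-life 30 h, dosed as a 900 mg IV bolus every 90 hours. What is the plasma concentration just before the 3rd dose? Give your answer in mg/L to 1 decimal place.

1.3 mg/L

f = (1/2)^(τ/t½) = (1/2)^(90/30) ≈ 0.1250.
C₀ = D/Vd = 900/100 ≈ 9.000 mg/L.
Before the 3rd dose, 2 doses have been given. Superposition: Cmin = C₀·(f + f²).
≈ 9.000 × (0.1250 + 0.0156) ≈ 9.000 × 0.1406 ≈ 1.265 mg/L.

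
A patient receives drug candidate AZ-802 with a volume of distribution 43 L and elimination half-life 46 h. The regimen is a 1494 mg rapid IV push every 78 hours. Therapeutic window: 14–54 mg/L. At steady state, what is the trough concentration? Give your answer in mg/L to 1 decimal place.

k = ln2/t½ = ln2/46 ≈ 0.015068 h⁻¹; fraction remaining f = e^(−kτ) = e^(−0.015068×78) ≈ 0.3087.
Accumulation ratio R = 1/(1 − f) ≈ 1/0.6913 ≈ 1.4465.
Single-dose peak C₀ = D/Vd = 1494/43 ≈ 34.744 mg/L.
Steady-state peak Cmax,ss = C₀·R ≈ 34.744 × 1.4465 ≈ 50.257 mg/L.
One interval later, Cmin,ss = Cmax,ss·e^(−kτ) ≈ 50.257 × 0.3087 ≈ 15.514 mg/L.
Trough 15.5 mg/L vs MEC 14 mg/L: adequate.

15.5 mg/L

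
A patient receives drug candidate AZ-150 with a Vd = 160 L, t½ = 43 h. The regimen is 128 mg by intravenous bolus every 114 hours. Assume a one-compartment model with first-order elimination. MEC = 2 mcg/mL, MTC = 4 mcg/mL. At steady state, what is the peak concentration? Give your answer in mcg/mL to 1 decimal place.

Over one 114-h interval, 114/43 ≈ 2.6512 half-lives elapse, leaving f ≈ 0.1592 of each dose.
Accumulation ratio R = 1/(1 − f) ≈ 1/0.8408 ≈ 1.1893.
Each bolus raises the concentration by D/Vd = 128/160 ≈ 0.800 mcg/mL.
Steady-state peak Cmax,ss = C₀·R ≈ 0.800 × 1.1893 ≈ 0.951 mcg/mL.
Peak 1.0 mcg/mL vs MTC 4 mcg/mL: below toxic threshold.

1.0 mcg/mL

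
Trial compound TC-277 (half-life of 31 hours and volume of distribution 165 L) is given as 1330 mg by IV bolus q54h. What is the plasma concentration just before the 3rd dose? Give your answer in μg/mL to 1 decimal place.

3.1 μg/mL

f = (1/2)^(τ/t½) = (1/2)^(54/31) ≈ 0.2990.
C₀ = D/Vd = 1330/165 ≈ 8.061 μg/mL.
Before the 3rd dose, 2 doses have been given. Superposition: Cmin = C₀·(f + f²).
≈ 8.061 × (0.2990 + 0.0894) ≈ 8.061 × 0.3884 ≈ 3.131 μg/mL.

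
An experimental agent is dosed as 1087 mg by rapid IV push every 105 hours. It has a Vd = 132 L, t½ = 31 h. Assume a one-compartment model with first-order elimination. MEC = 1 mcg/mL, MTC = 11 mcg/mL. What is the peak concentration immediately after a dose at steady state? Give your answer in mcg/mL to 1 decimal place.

9.1 mcg/mL

τ/t½ = 105/31 ≈ 3.3871, so fraction remaining f = (1/2)^(105/31) ≈ 0.0956.
Accumulation ratio R = 1/(1 − f) ≈ 1/0.9044 ≈ 1.1057.
Each bolus raises the concentration by D/Vd = 1087/132 ≈ 8.235 mcg/mL.
Steady-state peak Cmax,ss = C₀·R ≈ 8.235 × 1.1057 ≈ 9.105 mcg/mL.
Peak 9.1 mcg/mL vs MTC 11 mcg/mL: below toxic threshold.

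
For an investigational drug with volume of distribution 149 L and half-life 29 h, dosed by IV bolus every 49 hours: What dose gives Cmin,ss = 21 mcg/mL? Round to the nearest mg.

τ/t½ = 49/29 ≈ 1.6897, so f = (1/2)^(49/29) ≈ 0.310001.
Cmin,ss = (D/Vd)·f/(1−f), so D = Cmin,ss·Vd·(1−f)/f.
D = 21 × 149 × (1−f)/f ≈ 21 × 149 × 2.22580 ≈ 6964.53 mg.

6965 mg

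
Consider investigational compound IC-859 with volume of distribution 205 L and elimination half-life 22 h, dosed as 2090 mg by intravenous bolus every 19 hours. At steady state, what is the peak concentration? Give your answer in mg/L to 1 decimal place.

k = ln2/t½ = ln2/22 ≈ 0.031507 h⁻¹; fraction remaining f = e^(−kτ) = e^(−0.031507×19) ≈ 0.5496.
At steady state, accumulation factor R = 1/(1 − e^(−kτ)) ≈ 2.2202.
Each bolus raises the concentration by D/Vd = 2090/205 ≈ 10.195 mg/L.
Cmax,ss = C₀/(1 − f) ≈ 10.195/0.4504 ≈ 22.635 mg/L.

22.6 mg/L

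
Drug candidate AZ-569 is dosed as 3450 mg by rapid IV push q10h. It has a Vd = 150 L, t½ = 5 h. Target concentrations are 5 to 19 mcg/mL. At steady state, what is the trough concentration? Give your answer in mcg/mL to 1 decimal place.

7.7 mcg/mL

The dosing interval is 2 half-lives, so f = 2^(−2) = 0.25.
Accumulation ratio R = 1/(1 − f) = 1/0.75 = 4/3.
Single-dose peak C₀ = D/Vd = 3450/150 = 23 mcg/mL.
Steady-state peak Cmax,ss = C₀·R = 23 × 4/3 ≈ 30.667 mcg/mL.
Steady-state trough Cmin,ss = Cmax,ss·f ≈ 30.667 × 0.25 ≈ 7.667 mcg/mL.
Trough 7.7 mcg/mL vs MEC 5 mcg/mL: adequate.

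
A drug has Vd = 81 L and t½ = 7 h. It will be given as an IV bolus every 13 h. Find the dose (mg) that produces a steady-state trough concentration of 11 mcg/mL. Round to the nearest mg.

2337 mg

τ/t½ = 13/7 ≈ 1.8571, so f = (1/2)^(13/7) ≈ 0.276022.
Cmin,ss = (D/Vd)·f/(1−f), so D = Cmin,ss·Vd·(1−f)/f.
D = 11 × 81 × (1−f)/f ≈ 11 × 81 × 2.62290 ≈ 2337.00 mg.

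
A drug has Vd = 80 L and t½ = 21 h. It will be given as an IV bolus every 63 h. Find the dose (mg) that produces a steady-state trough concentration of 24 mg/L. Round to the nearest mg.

13440 mg

τ/t½ = 63/21 ≈ 3, so f = (1/2)^(63/21) ≈ 0.125000.
Cmin,ss = (D/Vd)·f/(1−f), so D = Cmin,ss·Vd·(1−f)/f.
D = 24 × 80 × (1−f)/f ≈ 24 × 80 × 7.00000 ≈ 13440.00 mg.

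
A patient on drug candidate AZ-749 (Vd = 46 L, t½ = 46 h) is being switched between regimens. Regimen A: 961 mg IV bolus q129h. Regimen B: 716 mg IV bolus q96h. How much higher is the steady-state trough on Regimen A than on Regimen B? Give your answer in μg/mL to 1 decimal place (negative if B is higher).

Regimen A: f = (1/2)^(129/46) ≈ 0.1432; Cmin,ss = (961/46)·f/(1−f) ≈ 3.492 μg/mL.
Regimen B: f = (1/2)^(96/46) ≈ 0.2354; Cmin,ss = (716/46)·f/(1−f) ≈ 4.792 μg/mL.
Difference ≈ 3.492 − 4.792 ≈ -1.300 μg/mL.

-1.3 μg/mL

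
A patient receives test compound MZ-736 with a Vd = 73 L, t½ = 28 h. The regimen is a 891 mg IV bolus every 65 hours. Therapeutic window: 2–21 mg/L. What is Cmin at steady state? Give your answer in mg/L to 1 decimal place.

3.1 mg/L

Over one 65-h interval, 65/28 ≈ 2.3214 half-lives elapse, leaving f ≈ 0.2001 of each dose.
Single-dose peak C₀ = D/Vd = 891/73 ≈ 12.205 mg/L.
Steady-state trough Cmin,ss = C₀·f/(1−f) ≈ 12.205 × 0.2001/0.7999 ≈ 3.053 mg/L.
Trough 3.1 mg/L vs MEC 2 mg/L: adequate.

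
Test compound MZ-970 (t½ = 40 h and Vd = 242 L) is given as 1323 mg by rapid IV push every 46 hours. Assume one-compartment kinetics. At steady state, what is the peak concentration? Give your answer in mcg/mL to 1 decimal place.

Over one 46-h interval, 46/40 ≈ 1.15 half-lives elapse, leaving f ≈ 0.4506 of each dose.
Accumulation ratio R = 1/(1 − f) ≈ 1/0.5494 ≈ 1.8202.
Single-dose peak C₀ = D/Vd = 1323/242 ≈ 5.467 mcg/mL.
Steady-state peak Cmax,ss = C₀·R ≈ 5.467 × 1.8202 ≈ 9.951 mcg/mL.

10.0 mcg/mL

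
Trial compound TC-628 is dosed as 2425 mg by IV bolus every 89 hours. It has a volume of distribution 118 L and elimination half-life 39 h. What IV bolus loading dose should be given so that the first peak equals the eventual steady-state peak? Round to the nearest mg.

f = (1/2)^(89/39) ≈ 0.205605; accumulation ratio R = 1/(1−f) ≈ 1.25882.
Loading dose to hit Cmax,ss on first dose: D_load = D_maint·R ≈ 2425 × 1.25882 ≈ 3052.64 mg.

3053 mg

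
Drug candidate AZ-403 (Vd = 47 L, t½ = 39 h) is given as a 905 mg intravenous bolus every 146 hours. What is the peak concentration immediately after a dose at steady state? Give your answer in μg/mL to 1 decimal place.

Over one 146-h interval, 146/39 ≈ 3.7436 half-lives elapse, leaving f ≈ 0.0747 of each dose.
At steady state, accumulation factor R = 1/(1 − e^(−kτ)) ≈ 1.0807.
Single-dose peak C₀ = D/Vd = 905/47 ≈ 19.255 μg/mL.
Steady-state peak Cmax,ss = C₀·R ≈ 19.255 × 1.0807 ≈ 20.809 μg/mL.

20.8 μg/mL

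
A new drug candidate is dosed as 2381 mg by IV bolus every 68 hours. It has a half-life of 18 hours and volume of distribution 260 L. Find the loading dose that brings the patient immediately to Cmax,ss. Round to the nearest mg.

f = (1/2)^(68/18) ≈ 0.072908; accumulation ratio R = 1/(1−f) ≈ 1.07864.
Loading dose to hit Cmax,ss on first dose: D_load = D_maint·R ≈ 2381 × 1.07864 ≈ 2568.24 mg.

2568 mg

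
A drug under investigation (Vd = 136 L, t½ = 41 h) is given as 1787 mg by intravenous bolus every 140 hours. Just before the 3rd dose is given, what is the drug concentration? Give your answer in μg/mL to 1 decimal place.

f = (1/2)^(τ/t½) = (1/2)^(140/41) ≈ 0.0938.
C₀ = D/Vd = 1787/136 ≈ 13.140 μg/mL.
Before the 3rd dose, 2 doses have been given. Superposition: Cmin = C₀·(f + f²).
≈ 13.140 × (0.0938 + 0.0088) ≈ 13.140 × 0.1026 ≈ 1.348 μg/mL.

1.3 μg/mL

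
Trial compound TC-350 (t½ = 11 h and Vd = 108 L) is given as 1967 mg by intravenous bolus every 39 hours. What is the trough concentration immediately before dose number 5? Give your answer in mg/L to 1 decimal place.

f = (1/2)^(τ/t½) = (1/2)^(39/11) ≈ 0.0856.
C₀ = D/Vd = 1967/108 ≈ 18.213 mg/L.
Before the 5th dose, 4 doses have been given. Superposition: Cmin = C₀·(f + f² + … + f^4).
≈ 18.213 × (0.0856 + 0.0073 + 0.0006 + 0.0001) ≈ 18.213 × 0.0936 ≈ 1.705 mg/L.

1.7 mg/L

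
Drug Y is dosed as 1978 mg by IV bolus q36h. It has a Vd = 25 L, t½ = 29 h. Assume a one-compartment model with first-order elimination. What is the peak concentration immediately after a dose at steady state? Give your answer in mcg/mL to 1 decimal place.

Over one 36-h interval, 36/29 ≈ 1.2414 half-lives elapse, leaving f ≈ 0.4230 of each dose.
Accumulation ratio R = 1/(1 − f) ≈ 1/0.5770 ≈ 1.7331.
Each bolus raises the concentration by D/Vd = 1978/25 ≈ 79.120 mcg/mL.
Steady-state peak Cmax,ss = C₀·R ≈ 79.120 × 1.7331 ≈ 137.123 mcg/mL.

137.1 mcg/mL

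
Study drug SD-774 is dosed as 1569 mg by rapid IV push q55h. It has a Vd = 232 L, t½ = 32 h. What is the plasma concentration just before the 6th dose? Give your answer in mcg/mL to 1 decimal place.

f = (1/2)^(τ/t½) = (1/2)^(55/32) ≈ 0.3038.
C₀ = D/Vd = 1569/232 ≈ 6.763 mcg/mL.
Before the 6th dose, 5 doses have been given. Superposition: Cmin = C₀·(f + f² + … + f^5).
≈ 6.763 × (0.3038 + 0.0923 + 0.0280 + 0.0085 + 0.0026) ≈ 6.763 × 0.4352 ≈ 2.943 mcg/mL.

2.9 mcg/mL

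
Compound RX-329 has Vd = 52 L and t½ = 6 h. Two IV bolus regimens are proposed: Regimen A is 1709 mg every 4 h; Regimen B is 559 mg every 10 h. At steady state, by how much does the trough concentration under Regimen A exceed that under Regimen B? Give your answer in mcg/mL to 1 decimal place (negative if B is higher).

51.0 mcg/mL

Regimen A: f = (1/2)^(4/6) ≈ 0.6300; Cmin,ss = (1709/52)·f/(1−f) ≈ 55.960 mcg/mL.
Regimen B: f = (1/2)^(10/6) ≈ 0.3150; Cmin,ss = (559/52)·f/(1−f) ≈ 4.943 mcg/mL.
Difference ≈ 55.960 − 4.943 ≈ 51.017 mcg/mL.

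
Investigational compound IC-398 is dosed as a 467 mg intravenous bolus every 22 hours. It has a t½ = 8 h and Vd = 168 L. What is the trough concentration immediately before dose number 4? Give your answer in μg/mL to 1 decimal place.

f = (1/2)^(τ/t½) = (1/2)^(22/8) ≈ 0.1487.
C₀ = D/Vd = 467/168 ≈ 2.780 μg/mL.
Before the 4th dose, 3 doses have been given. Superposition: Cmin = C₀·(f + f² + … + f^3).
≈ 2.780 × (0.1487 + 0.0221 + 0.0033) ≈ 2.780 × 0.1741 ≈ 0.484 μg/mL.

0.5 μg/mL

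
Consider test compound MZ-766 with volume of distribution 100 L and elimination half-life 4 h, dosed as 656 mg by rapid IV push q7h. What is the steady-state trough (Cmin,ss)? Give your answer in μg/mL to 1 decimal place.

2.8 μg/mL

τ/t½ = 7/4 ≈ 1.75, so fraction remaining f = (1/2)^(7/4) ≈ 0.2973.
Accumulation ratio R = 1/(1 − f) ≈ 1/0.7027 ≈ 1.4231.
Each bolus raises the concentration by D/Vd = 656/100 ≈ 6.560 μg/mL.
Steady-state peak Cmax,ss = C₀·R ≈ 6.560 × 1.4231 ≈ 9.336 μg/mL.
One interval later, Cmin,ss = Cmax,ss·e^(−kτ) ≈ 9.336 × 0.2973 ≈ 2.776 μg/mL.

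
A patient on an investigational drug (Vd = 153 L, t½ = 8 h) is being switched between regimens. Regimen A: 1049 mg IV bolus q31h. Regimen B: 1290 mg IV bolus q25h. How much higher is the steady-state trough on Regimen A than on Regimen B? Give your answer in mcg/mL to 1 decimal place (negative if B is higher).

Regimen A: f = (1/2)^(31/8) ≈ 0.0682; Cmin,ss = (1049/153)·f/(1−f) ≈ 0.502 mcg/mL.
Regimen B: f = (1/2)^(25/8) ≈ 0.1146; Cmin,ss = (1290/153)·f/(1−f) ≈ 1.091 mcg/mL.
Difference ≈ 0.502 − 1.091 ≈ -0.589 mcg/mL.

-0.6 mcg/mL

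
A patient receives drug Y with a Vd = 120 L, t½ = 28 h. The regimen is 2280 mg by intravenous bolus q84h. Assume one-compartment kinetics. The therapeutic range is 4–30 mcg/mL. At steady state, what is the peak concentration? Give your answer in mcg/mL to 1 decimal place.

τ = 84 h = 3 half-lives, so f = (1/2)^3 = 0.125.
At steady state, R = 1/(1 − 0.125) = 8/7.
Single-dose peak C₀ = D/Vd = 2280/120 = 19 mcg/mL.
Steady-state peak Cmax,ss = C₀·R = 19 × 8/7 ≈ 21.714 mcg/mL.
Peak 21.7 mcg/mL vs MTC 30 mcg/mL: below toxic threshold.

21.7 mcg/mL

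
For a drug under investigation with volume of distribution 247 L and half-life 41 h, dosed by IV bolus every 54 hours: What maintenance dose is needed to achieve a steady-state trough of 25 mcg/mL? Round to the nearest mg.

τ/t½ = 54/41 ≈ 1.3171, so f = (1/2)^(54/41) ≈ 0.401348.
Cmin,ss = (D/Vd)·f/(1−f), so D = Cmin,ss·Vd·(1−f)/f.
D = 25 × 247 × (1−f)/f ≈ 25 × 247 × 1.49160 ≈ 9210.63 mg.

9211 mg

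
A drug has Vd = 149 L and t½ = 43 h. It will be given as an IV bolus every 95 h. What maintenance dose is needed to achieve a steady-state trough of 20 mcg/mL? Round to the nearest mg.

10801 mg

τ/t½ = 95/43 ≈ 2.2093, so f = (1/2)^(95/43) ≈ 0.216239.
Cmin,ss = (D/Vd)·f/(1−f), so D = Cmin,ss·Vd·(1−f)/f.
D = 20 × 149 × (1−f)/f ≈ 20 × 149 × 3.62451 ≈ 10801.04 mg.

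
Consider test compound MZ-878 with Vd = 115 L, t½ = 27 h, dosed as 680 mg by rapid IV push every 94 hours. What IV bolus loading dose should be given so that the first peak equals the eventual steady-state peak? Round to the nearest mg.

747 mg

f = (1/2)^(94/27) ≈ 0.089530; accumulation ratio R = 1/(1−f) ≈ 1.09833.
Loading dose to hit Cmax,ss on first dose: D_load = D_maint·R ≈ 680 × 1.09833 ≈ 746.86 mg.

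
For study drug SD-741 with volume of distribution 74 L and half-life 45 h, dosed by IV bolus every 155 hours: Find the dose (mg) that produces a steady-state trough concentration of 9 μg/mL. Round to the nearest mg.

6584 mg

τ/t½ = 155/45 ≈ 3.4444, so f = (1/2)^(155/45) ≈ 0.091858.
Cmin,ss = (D/Vd)·f/(1−f), so D = Cmin,ss·Vd·(1−f)/f.
D = 9 × 74 × (1−f)/f ≈ 9 × 74 × 9.88637 ≈ 6584.32 mg.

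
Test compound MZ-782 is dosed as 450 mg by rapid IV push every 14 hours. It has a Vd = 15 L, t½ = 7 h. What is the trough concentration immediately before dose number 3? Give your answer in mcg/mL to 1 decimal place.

9.4 mcg/mL

f = (1/2)^(τ/t½) = (1/2)^(14/7) ≈ 0.2500.
C₀ = D/Vd = 450/15 ≈ 30.000 mcg/mL.
Before the 3rd dose, 2 doses have been given. Superposition: Cmin = C₀·(f + f²).
≈ 30.000 × (0.2500 + 0.0625) ≈ 30.000 × 0.3125 ≈ 9.375 mcg/mL.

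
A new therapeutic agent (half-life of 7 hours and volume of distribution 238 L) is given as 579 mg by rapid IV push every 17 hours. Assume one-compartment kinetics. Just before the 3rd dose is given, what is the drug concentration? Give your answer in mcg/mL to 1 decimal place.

0.5 mcg/mL

f = (1/2)^(τ/t½) = (1/2)^(17/7) ≈ 0.1857.
C₀ = D/Vd = 579/238 ≈ 2.433 mcg/mL.
Before the 3rd dose, 2 doses have been given. Superposition: Cmin = C₀·(f + f²).
≈ 2.433 × (0.1857 + 0.0345) ≈ 2.433 × 0.2202 ≈ 0.536 mcg/mL.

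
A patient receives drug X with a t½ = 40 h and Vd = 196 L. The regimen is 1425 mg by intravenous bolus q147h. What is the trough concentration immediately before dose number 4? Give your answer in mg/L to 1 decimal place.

0.6 mg/L

f = (1/2)^(τ/t½) = (1/2)^(147/40) ≈ 0.0783.
C₀ = D/Vd = 1425/196 ≈ 7.270 mg/L.
Before the 4th dose, 3 doses have been given. Superposition: Cmin = C₀·(f + f² + … + f^3).
≈ 7.270 × (0.0783 + 0.0061 + 0.0005) ≈ 7.270 × 0.0849 ≈ 0.617 mg/L.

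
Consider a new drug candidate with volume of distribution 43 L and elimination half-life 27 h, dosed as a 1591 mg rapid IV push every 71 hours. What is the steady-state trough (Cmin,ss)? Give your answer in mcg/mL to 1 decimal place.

7.1 mcg/mL

k = ln2/t½ = ln2/27 ≈ 0.025672 h⁻¹; fraction remaining f = e^(−kτ) = e^(−0.025672×71) ≈ 0.1616.
Each bolus raises the concentration by D/Vd = 1591/43 ≈ 37.000 mcg/mL.
Steady-state trough Cmin,ss = C₀·f/(1−f) ≈ 37.000 × 0.1616/0.8384 ≈ 7.132 mcg/mL.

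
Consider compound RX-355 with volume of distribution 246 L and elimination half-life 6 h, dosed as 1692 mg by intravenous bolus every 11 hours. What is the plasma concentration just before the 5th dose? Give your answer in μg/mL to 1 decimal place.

2.7 μg/mL

f = (1/2)^(τ/t½) = (1/2)^(11/6) ≈ 0.2806.
C₀ = D/Vd = 1692/246 ≈ 6.878 μg/mL.
Before the 5th dose, 4 doses have been given. Superposition: Cmin = C₀·(f + f² + … + f^4).
≈ 6.878 × (0.2806 + 0.0787 + 0.0221 + 0.0062) ≈ 6.878 × 0.3876 ≈ 2.666 μg/mL.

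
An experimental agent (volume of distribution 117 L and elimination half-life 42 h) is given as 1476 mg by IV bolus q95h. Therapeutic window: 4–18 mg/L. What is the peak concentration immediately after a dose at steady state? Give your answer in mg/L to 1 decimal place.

15.9 mg/L

k = ln2/t½ = ln2/42 ≈ 0.016504 h⁻¹; fraction remaining f = e^(−kτ) = e^(−0.016504×95) ≈ 0.2085.
Accumulation ratio R = 1/(1 − f) ≈ 1/0.7915 ≈ 1.2634.
Single-dose peak C₀ = D/Vd = 1476/117 ≈ 12.615 mg/L.
Cmax,ss = C₀/(1 − f) ≈ 12.615/0.7915 ≈ 15.938 mg/L.
Peak 15.9 mg/L vs MTC 18 mg/L: below toxic threshold.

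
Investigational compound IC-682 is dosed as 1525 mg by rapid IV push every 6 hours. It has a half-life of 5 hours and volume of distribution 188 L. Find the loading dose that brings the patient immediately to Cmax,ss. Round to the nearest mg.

f = (1/2)^(6/5) ≈ 0.435275; accumulation ratio R = 1/(1−f) ≈ 1.77077.
Loading dose to hit Cmax,ss on first dose: D_load = D_maint·R ≈ 1525 × 1.77077 ≈ 2700.42 mg.

2700 mg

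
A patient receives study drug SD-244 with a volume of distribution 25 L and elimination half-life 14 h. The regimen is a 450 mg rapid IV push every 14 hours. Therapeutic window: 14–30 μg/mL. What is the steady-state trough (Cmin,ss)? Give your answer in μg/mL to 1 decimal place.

18.0 μg/mL

The dosing interval is 1 half-life, so f = 2^(−1) = 0.5.
At steady state, R = 1/(1 − 0.5) = 2/1.
Single-dose peak C₀ = D/Vd = 450/25 = 18 μg/mL.
Steady-state peak Cmax,ss = C₀·R = 18 × 2/1 ≈ 36.000 μg/mL.
Steady-state trough Cmin,ss = Cmax,ss·f ≈ 36.000 × 0.5 ≈ 18.000 μg/mL.
Trough 18.0 μg/mL vs MEC 14 μg/mL: adequate.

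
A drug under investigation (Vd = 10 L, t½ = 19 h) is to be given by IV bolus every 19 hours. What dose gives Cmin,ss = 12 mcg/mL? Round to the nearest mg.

120 mg

τ/t½ = 19/19 ≈ 1, so f = (1/2)^(19/19) ≈ 0.500000.
Cmin,ss = (D/Vd)·f/(1−f), so D = Cmin,ss·Vd·(1−f)/f.
D = 12 × 10 × (1−f)/f ≈ 12 × 10 × 1.00000 ≈ 120.00 mg.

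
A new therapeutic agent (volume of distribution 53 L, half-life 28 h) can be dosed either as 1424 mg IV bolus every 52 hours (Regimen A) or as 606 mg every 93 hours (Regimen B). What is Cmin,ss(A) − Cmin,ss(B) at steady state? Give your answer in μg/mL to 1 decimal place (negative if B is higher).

9.0 μg/mL

Regimen A: f = (1/2)^(52/28) ≈ 0.2760; Cmin,ss = (1424/53)·f/(1−f) ≈ 10.242 μg/mL.
Regimen B: f = (1/2)^(93/28) ≈ 0.1000; Cmin,ss = (606/53)·f/(1−f) ≈ 1.270 μg/mL.
Difference ≈ 10.242 − 1.270 ≈ 8.972 μg/mL.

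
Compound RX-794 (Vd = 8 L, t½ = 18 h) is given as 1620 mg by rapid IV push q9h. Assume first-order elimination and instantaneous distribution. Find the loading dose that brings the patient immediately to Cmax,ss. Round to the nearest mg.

f = (1/2)^(9/18) ≈ 0.707107; accumulation ratio R = 1/(1−f) ≈ 3.41422.
Loading dose to hit Cmax,ss on first dose: D_load = D_maint·R ≈ 1620 × 3.41422 ≈ 5531.04 mg.

5531 mg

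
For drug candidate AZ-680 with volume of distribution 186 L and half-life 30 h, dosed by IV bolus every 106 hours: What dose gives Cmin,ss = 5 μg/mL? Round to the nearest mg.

τ/t½ = 106/30 ≈ 3.5333, so f = (1/2)^(106/30) ≈ 0.086370.
Cmin,ss = (D/Vd)·f/(1−f), so D = Cmin,ss·Vd·(1−f)/f.
D = 5 × 186 × (1−f)/f ≈ 5 × 186 × 10.57809 ≈ 9837.62 mg.

9838 mg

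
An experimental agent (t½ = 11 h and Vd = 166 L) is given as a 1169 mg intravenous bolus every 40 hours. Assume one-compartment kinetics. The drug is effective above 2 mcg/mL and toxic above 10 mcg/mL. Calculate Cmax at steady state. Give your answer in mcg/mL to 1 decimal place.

τ/t½ = 40/11 ≈ 3.6364, so fraction remaining f = (1/2)^(40/11) ≈ 0.0804.
Accumulation ratio R = 1/(1 − f) ≈ 1/0.9196 ≈ 1.0874.
Single-dose peak C₀ = D/Vd = 1169/166 ≈ 7.042 mcg/mL.
Steady-state peak Cmax,ss = C₀·R ≈ 7.042 × 1.0874 ≈ 7.657 mcg/mL.
Peak 7.7 mcg/mL vs MTC 10 mcg/mL: below toxic threshold.

7.7 mcg/mL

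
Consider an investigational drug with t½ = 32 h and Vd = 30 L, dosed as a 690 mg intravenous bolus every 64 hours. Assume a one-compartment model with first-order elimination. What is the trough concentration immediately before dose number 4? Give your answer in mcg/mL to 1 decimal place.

7.5 mcg/mL

f = (1/2)^(τ/t½) = (1/2)^(64/32) ≈ 0.2500.
C₀ = D/Vd = 690/30 ≈ 23.000 mcg/mL.
Before the 4th dose, 3 doses have been given. Superposition: Cmin = C₀·(f + f² + … + f^3).
≈ 23.000 × (0.2500 + 0.0625 + 0.0156) ≈ 23.000 × 0.3281 ≈ 7.546 mcg/mL.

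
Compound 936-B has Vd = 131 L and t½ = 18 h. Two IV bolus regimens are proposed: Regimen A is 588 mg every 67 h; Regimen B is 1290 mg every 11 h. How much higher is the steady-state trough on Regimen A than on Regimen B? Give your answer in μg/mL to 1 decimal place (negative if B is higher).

Regimen A: f = (1/2)^(67/18) ≈ 0.0758; Cmin,ss = (588/131)·f/(1−f) ≈ 0.368 μg/mL.
Regimen B: f = (1/2)^(11/18) ≈ 0.6547; Cmin,ss = (1290/131)·f/(1−f) ≈ 18.671 μg/mL.
Difference ≈ 0.368 − 18.671 ≈ -18.303 μg/mL.

-18.3 μg/mL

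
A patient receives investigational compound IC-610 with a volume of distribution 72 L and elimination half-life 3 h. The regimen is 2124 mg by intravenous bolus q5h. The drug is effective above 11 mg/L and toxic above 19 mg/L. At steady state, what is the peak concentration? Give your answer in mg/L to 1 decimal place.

k = ln2/t½ = ln2/3 ≈ 0.231049 h⁻¹; fraction remaining f = e^(−kτ) = e^(−0.231049×5) ≈ 0.3150.
At steady state, accumulation factor R = 1/(1 − e^(−kτ)) ≈ 1.4599.
Each bolus raises the concentration by D/Vd = 2124/72 ≈ 29.500 mg/L.
Steady-state peak Cmax,ss = C₀·R ≈ 29.500 × 1.4599 ≈ 43.067 mg/L.
Peak 43.1 mg/L vs MTC 19 mg/L: exceeds toxic threshold.

43.1 mg/L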